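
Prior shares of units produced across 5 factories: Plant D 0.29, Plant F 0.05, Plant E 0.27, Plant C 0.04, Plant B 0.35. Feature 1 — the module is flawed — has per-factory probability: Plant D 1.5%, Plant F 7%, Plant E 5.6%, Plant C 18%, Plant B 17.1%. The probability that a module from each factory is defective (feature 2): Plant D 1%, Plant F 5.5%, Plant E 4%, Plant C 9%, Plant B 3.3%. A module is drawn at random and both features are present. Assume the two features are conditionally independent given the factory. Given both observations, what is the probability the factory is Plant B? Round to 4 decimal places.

0.5702

Prior × likelihood for each hypothesis:
  Plant D: 0.29 × 0.015 × 0.01 = 0.0000435
  Plant F: 0.05 × 0.07 × 0.055 = 0.0001925
  Plant E: 0.27 × 0.056 × 0.04 = 0.0006048
  Plant C: 0.04 × 0.18 × 0.09 = 0.000648
  Plant B: 0.35 × 0.171 × 0.033 = 0.00197505
Total = 0.00346385.
P(Plant B | evidence) = 0.00197505 / 0.00346385 ≈ 0.5702.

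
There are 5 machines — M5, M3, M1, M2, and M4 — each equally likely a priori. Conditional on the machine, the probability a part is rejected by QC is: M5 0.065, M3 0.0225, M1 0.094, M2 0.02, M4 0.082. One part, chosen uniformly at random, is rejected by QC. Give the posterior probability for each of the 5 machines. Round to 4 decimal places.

With a uniform prior (1/5 each), posterior ∝ likelihood:
  M5: 0.065
  M3: 0.0225
  M1: 0.094
  M2: 0.02
  M4: 0.082
Sum = 0.2835.
P(M5 | rejected) = 0.065/0.2835 ≈ 0.2293
P(M3 | rejected) = 0.0225/0.2835 ≈ 0.0794
P(M1 | rejected) = 0.094/0.2835 ≈ 0.3316
P(M2 | rejected) = 0.02/0.2835 ≈ 0.0705
P(M4 | rejected) = 0.082/0.2835 ≈ 0.2892
(Check: 0.2293+0.0794+0.3316+0.0705+0.2892 = 1.0000.)

M5 0.2293, M3 0.0794, M1 0.3316, M2 0.0705, M4 0.2892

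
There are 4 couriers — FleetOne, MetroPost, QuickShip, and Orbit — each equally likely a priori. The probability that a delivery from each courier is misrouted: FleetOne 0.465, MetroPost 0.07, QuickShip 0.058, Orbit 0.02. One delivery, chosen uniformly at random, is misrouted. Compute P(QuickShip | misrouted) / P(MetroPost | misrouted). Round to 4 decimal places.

With a uniform prior (1/4 each), posterior ∝ likelihood:
  FleetOne: 0.465
  MetroPost: 0.07
  QuickShip: 0.058
  Orbit: 0.02
Total = 0.613.
The ratio is 0.058 / 0.07 (the normalizer cancels) = 0.8286.

0.8286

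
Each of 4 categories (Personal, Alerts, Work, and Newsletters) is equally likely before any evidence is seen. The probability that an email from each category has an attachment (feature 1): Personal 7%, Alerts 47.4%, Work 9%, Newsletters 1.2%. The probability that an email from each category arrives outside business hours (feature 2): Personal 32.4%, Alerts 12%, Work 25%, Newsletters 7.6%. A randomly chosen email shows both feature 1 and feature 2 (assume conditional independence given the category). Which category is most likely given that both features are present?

With a uniform prior (1/4 each), posterior ∝ likelihood:
  Personal: 0.07 × 0.324 = 0.02268
  Alerts: 0.474 × 0.12 = 0.05688
  Work: 0.09 × 0.25 = 0.0225
  Newsletters: 0.012 × 0.076 = 0.000912
Normalizing constant = 0.102972.
Largest term belongs to Alerts, so Alerts is most probable.

Alerts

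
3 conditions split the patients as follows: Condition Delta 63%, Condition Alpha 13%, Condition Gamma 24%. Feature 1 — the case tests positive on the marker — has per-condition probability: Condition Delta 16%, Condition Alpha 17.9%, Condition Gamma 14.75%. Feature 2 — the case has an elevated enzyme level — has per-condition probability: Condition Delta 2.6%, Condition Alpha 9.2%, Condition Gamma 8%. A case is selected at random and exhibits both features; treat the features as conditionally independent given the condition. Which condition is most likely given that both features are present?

Compute prior × likelihood for every hypothesis:
  Condition Delta: 0.63 × 0.16 × 0.026 = 0.0026208
  Condition Alpha: 0.13 × 0.179 × 0.092 = 0.00214084
  Condition Gamma: 0.24 × 0.1475 × 0.08 = 0.002832
Sum = 0.00759364.
Largest term belongs to Condition Gamma, so Condition Gamma is most probable.

Condition Gamma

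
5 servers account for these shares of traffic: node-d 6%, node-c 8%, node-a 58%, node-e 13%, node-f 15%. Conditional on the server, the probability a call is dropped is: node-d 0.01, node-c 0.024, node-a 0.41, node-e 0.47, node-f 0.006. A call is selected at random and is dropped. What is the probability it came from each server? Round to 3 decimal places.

node-d 0.002, node-c 0.006, node-a 0.787, node-e 0.202, node-f 0.003

Unnormalized posteriors (prior × likelihood):
  node-d: 0.06 × 0.01 = 0.0006
  node-c: 0.08 × 0.024 = 0.00192
  node-a: 0.58 × 0.41 = 0.2378
  node-e: 0.13 × 0.47 = 0.0611
  node-f: 0.15 × 0.006 = 0.0009
Sum = 0.30232.
P(node-d | dropped) = 0.0006/0.30232 ≈ 0.002
P(node-c | dropped) = 0.00192/0.30232 ≈ 0.006
P(node-a | dropped) = 0.2378/0.30232 ≈ 0.787
P(node-e | dropped) = 0.0611/0.30232 ≈ 0.202
P(node-f | dropped) = 0.0009/0.30232 ≈ 0.003
(Check: 0.002+0.006+0.787+0.202+0.003 = 1.000.)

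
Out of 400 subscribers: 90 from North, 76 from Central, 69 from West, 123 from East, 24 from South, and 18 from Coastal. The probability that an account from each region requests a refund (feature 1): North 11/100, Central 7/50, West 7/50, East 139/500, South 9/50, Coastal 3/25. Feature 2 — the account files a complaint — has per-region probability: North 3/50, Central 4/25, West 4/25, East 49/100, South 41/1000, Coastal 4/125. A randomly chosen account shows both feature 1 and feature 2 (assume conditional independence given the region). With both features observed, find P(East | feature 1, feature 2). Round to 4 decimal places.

0.8039

Prior × likelihood for each hypothesis:
  North: 0.225 × 0.11 × 0.06 = 0.001485
  Central: 0.19 × 0.14 × 0.16 = 0.004256
  West: 0.1725 × 0.14 × 0.16 = 0.003864
  East: 0.3075 × 0.278 × 0.49 = 0.04188765
  South: 0.06 × 0.18 × 0.041 = 0.0004428
  Coastal: 0.045 × 0.12 × 0.032 = 0.0001728
Total = 0.05210825.
P(East | evidence) = 0.04188765 / 0.05210825 ≈ 0.8039.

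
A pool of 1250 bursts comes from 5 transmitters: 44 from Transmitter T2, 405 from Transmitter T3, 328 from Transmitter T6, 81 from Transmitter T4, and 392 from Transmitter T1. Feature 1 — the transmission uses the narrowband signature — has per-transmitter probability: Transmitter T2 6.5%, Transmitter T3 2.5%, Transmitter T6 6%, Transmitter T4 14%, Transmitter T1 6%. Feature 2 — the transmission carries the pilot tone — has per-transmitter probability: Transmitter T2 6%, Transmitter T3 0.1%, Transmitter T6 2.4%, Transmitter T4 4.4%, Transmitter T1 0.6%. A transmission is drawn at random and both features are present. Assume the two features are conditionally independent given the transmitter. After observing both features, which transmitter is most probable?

Transmitter T4

Compute prior × likelihood for every hypothesis:
  Transmitter T2: 0.0352 × 0.065 × 0.06 = 0.00013728
  Transmitter T3: 0.324 × 0.025 × 0.001 = 0.0000081
  Transmitter T6: 0.2624 × 0.06 × 0.024 = 0.000377856
  Transmitter T4: 0.0648 × 0.14 × 0.044 = 0.000399168
  Transmitter T1: 0.3136 × 0.06 × 0.006 = 0.000112896
Sum = 0.0010353.
Largest term belongs to Transmitter T4, so Transmitter T4 is most probable.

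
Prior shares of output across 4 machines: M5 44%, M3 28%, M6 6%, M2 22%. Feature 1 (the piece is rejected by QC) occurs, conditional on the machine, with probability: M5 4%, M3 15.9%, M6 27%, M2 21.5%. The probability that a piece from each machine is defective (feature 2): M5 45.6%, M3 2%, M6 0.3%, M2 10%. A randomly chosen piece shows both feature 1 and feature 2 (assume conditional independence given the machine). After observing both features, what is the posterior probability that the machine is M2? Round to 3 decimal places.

0.345

Prior × likelihood for each hypothesis:
  M5: 0.44 × 0.04 × 0.456 = 0.0080256
  M3: 0.28 × 0.159 × 0.02 = 0.0008904
  M6: 0.06 × 0.27 × 0.003 = 0.0000486
  M2: 0.22 × 0.215 × 0.1 = 0.00473
Total = 0.0136946.
P(M2 | evidence) = 0.00473 / 0.0136946 ≈ 0.345.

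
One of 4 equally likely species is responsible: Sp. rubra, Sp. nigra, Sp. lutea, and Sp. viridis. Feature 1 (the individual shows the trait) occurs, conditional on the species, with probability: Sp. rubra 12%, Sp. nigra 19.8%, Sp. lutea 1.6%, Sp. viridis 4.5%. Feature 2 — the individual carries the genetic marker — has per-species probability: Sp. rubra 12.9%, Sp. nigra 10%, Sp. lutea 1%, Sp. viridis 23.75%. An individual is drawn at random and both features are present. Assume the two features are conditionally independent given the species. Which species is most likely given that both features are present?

With a uniform prior (1/4 each), posterior ∝ likelihood:
  Sp. rubra: 0.12 × 0.129 = 0.01548
  Sp. nigra: 0.198 × 0.1 = 0.0198
  Sp. lutea: 0.016 × 0.01 = 0.00016
  Sp. viridis: 0.045 × 0.2375 = 0.0106875
Normalizing constant = 0.0461275.
Largest term belongs to Sp. nigra, so Sp. nigra is most probable.

Sp. nigra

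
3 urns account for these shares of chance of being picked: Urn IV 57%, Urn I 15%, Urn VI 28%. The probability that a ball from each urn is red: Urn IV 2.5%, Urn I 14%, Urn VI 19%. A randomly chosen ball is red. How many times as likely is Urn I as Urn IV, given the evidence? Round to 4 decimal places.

By Bayes' rule, posterior ∝ prior × likelihood:
  Urn IV: 0.57 × 0.025 = 0.01425
  Urn I: 0.15 × 0.14 = 0.021
  Urn VI: 0.28 × 0.19 = 0.0532
Sum = 0.08845.
The ratio is 0.021 / 0.01425 (the normalizer cancels) = 1.4737.

1.4737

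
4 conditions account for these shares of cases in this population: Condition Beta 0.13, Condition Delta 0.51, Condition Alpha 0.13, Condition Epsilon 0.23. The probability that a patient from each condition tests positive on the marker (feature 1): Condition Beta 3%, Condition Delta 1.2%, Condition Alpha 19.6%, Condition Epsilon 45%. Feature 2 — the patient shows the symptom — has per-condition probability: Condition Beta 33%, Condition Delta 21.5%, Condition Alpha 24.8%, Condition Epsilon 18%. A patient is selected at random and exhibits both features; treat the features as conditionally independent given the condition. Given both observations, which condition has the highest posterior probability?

Condition Epsilon

By Bayes' rule, posterior ∝ prior × likelihood:
  Condition Beta: 0.13 × 0.03 × 0.33 = 0.001287
  Condition Delta: 0.51 × 0.012 × 0.215 = 0.0013158
  Condition Alpha: 0.13 × 0.196 × 0.248 = 0.00631904
  Condition Epsilon: 0.23 × 0.45 × 0.18 = 0.01863
Sum = 0.02755184.
Largest term belongs to Condition Epsilon, so Condition Epsilon is most probable.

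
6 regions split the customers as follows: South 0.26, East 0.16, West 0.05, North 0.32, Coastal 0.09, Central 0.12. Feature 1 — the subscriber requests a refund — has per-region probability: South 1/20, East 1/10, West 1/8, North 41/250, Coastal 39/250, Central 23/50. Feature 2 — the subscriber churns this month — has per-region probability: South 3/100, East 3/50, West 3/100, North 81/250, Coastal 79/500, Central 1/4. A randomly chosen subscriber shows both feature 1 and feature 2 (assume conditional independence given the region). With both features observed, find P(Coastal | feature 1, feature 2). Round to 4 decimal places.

0.0642

Prior × likelihood for each hypothesis:
  South: 0.26 × 0.05 × 0.03 = 0.00039
  East: 0.16 × 0.1 × 0.06 = 0.00096
  West: 0.05 × 0.125 × 0.03 = 0.0001875
  North: 0.32 × 0.164 × 0.324 = 0.01700352
  Coastal: 0.09 × 0.156 × 0.158 = 0.00221832
  Central: 0.12 × 0.46 × 0.25 = 0.0138
Sum = 0.03455934.
P(Coastal | evidence) = 0.00221832 / 0.03455934 ≈ 0.0642.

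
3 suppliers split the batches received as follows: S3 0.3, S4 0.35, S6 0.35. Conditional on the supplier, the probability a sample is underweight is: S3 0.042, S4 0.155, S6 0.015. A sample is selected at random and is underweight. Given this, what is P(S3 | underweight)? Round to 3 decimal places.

0.175

By Bayes' rule, posterior ∝ prior × likelihood:
  S3: 0.3 × 0.042 = 0.0126
  S4: 0.35 × 0.155 = 0.05425
  S6: 0.35 × 0.015 = 0.00525
Sum = 0.0721.
P(S3 | evidence) = 0.0126 / 0.0721 ≈ 0.175.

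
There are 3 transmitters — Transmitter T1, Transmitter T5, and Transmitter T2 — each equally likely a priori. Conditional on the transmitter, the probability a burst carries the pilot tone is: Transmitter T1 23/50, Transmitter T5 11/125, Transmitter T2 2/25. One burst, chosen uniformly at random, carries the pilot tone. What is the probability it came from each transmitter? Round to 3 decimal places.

Transmitter T1 0.732, Transmitter T5 0.140, Transmitter T2 0.127

Since the prior is uniform, the posterior is proportional to the likelihood:
  Transmitter T1: 0.46
  Transmitter T5: 0.088
  Transmitter T2: 0.08
Normalizing constant = 0.628.
P(Transmitter T1 | pilot) = 0.46/0.628 ≈ 0.732
P(Transmitter T5 | pilot) = 0.088/0.628 ≈ 0.140
P(Transmitter T2 | pilot) = 0.08/0.628 ≈ 0.127
(Check: 0.732+0.140+0.127 = 0.999.)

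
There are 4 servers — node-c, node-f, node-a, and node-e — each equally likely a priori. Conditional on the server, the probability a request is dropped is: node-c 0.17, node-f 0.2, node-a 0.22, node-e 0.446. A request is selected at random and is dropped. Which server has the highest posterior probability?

node-e

Since the prior is uniform, the posterior is proportional to the likelihood:
  node-c: 0.17
  node-f: 0.2
  node-a: 0.22
  node-e: 0.446
Sum = 1.036.
Largest term belongs to node-e, so node-e is most probable.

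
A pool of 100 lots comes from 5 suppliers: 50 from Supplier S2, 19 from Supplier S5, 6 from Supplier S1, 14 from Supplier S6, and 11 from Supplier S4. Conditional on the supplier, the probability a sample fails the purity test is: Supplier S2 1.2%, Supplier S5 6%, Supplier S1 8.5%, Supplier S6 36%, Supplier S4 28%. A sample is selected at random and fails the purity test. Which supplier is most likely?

Supplier S6

Compute prior × likelihood for every hypothesis:
  Supplier S2: 0.5 × 0.012 = 0.006
  Supplier S5: 0.19 × 0.06 = 0.0114
  Supplier S1: 0.06 × 0.085 = 0.0051
  Supplier S6: 0.14 × 0.36 = 0.0504
  Supplier S4: 0.11 × 0.28 = 0.0308
Sum = 0.1037.
Largest term belongs to Supplier S6, so Supplier S6 is most probable.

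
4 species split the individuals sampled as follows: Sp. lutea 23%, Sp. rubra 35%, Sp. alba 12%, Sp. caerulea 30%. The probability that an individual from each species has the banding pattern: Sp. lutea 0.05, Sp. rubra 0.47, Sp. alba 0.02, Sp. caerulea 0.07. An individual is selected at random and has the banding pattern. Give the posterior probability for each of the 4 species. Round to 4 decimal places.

Sp. lutea 0.0577, Sp. rubra 0.8250, Sp. alba 0.0120, Sp. caerulea 0.1053

Prior × likelihood for each hypothesis:
  Sp. lutea: 0.23 × 0.05 = 0.0115
  Sp. rubra: 0.35 × 0.47 = 0.1645
  Sp. alba: 0.12 × 0.02 = 0.0024
  Sp. caerulea: 0.3 × 0.07 = 0.021
Sum = 0.1994.
P(Sp. lutea | banded) = 0.0115/0.1994 ≈ 0.0577
P(Sp. rubra | banded) = 0.1645/0.1994 ≈ 0.8250
P(Sp. alba | banded) = 0.0024/0.1994 ≈ 0.0120
P(Sp. caerulea | banded) = 0.021/0.1994 ≈ 0.1053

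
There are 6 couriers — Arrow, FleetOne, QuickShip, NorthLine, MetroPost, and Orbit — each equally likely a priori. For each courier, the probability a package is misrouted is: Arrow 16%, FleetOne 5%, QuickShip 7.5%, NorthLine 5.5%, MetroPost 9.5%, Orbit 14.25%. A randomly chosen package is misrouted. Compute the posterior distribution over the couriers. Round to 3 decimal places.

With a uniform prior (1/6 each), posterior ∝ likelihood:
  Arrow: 0.16
  FleetOne: 0.05
  QuickShip: 0.075
  NorthLine: 0.055
  MetroPost: 0.095
  Orbit: 0.1425
Total = 0.5775.
P(Arrow | misrouted) = 0.16/0.5775 ≈ 0.277
P(FleetOne | misrouted) = 0.05/0.5775 ≈ 0.087
P(QuickShip | misrouted) = 0.075/0.5775 ≈ 0.130
P(NorthLine | misrouted) = 0.055/0.5775 ≈ 0.095
P(MetroPost | misrouted) = 0.095/0.5775 ≈ 0.165
P(Orbit | misrouted) = 0.1425/0.5775 ≈ 0.247

Arrow 0.277, FleetOne 0.087, QuickShip 0.130, NorthLine 0.095, MetroPost 0.165, Orbit 0.247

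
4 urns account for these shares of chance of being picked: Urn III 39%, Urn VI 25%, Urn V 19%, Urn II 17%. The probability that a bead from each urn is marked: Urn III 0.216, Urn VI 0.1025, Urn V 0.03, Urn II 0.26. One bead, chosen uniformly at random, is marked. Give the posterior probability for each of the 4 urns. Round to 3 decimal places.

Urn III 0.527, Urn VI 0.160, Urn V 0.036, Urn II 0.277

By Bayes' rule, posterior ∝ prior × likelihood:
  Urn III: 0.39 × 0.216 = 0.08424
  Urn VI: 0.25 × 0.1025 = 0.025625
  Urn V: 0.19 × 0.03 = 0.0057
  Urn II: 0.17 × 0.26 = 0.0442
Normalizing constant = 0.159765.
P(Urn III | marked) = 0.08424/0.159765 ≈ 0.527
P(Urn VI | marked) = 0.025625/0.159765 ≈ 0.160
P(Urn V | marked) = 0.0057/0.159765 ≈ 0.036
P(Urn II | marked) = 0.0442/0.159765 ≈ 0.277
(Check: 0.527+0.160+0.036+0.277 = 1.000.)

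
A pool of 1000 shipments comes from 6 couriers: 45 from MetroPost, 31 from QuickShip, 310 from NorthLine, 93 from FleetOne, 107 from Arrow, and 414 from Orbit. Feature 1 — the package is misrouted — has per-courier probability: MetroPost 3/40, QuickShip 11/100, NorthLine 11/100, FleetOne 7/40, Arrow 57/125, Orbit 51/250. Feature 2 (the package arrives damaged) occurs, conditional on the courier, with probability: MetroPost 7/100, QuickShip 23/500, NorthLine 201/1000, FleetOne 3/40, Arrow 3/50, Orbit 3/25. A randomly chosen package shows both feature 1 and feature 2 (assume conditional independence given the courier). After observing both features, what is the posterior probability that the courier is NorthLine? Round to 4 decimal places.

By Bayes' rule, posterior ∝ prior × likelihood:
  MetroPost: 0.045 × 0.075 × 0.07 = 0.00023625
  QuickShip: 0.031 × 0.11 × 0.046 = 0.00015686
  NorthLine: 0.31 × 0.11 × 0.201 = 0.0068541
  FleetOne: 0.093 × 0.175 × 0.075 = 0.001220625
  Arrow: 0.107 × 0.456 × 0.06 = 0.00292752
  Orbit: 0.414 × 0.204 × 0.12 = 0.01013472
Sum = 0.021530075.
P(NorthLine | evidence) = 0.0068541 / 0.021530075 ≈ 0.3184.

0.3184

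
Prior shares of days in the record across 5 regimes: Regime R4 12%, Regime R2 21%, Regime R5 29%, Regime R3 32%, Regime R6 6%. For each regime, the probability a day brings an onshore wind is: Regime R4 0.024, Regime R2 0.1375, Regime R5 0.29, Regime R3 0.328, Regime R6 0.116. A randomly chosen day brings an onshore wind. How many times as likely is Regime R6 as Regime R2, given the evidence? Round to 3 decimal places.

0.241

Compute prior × likelihood for every hypothesis:
  Regime R4: 0.12 × 0.024 = 0.00288
  Regime R2: 0.21 × 0.1375 = 0.028875
  Regime R5: 0.29 × 0.29 = 0.0841
  Regime R3: 0.32 × 0.328 = 0.10496
  Regime R6: 0.06 × 0.116 = 0.00696
Total = 0.227775.
The ratio is 0.00696 / 0.028875 (the normalizer cancels) = 0.241.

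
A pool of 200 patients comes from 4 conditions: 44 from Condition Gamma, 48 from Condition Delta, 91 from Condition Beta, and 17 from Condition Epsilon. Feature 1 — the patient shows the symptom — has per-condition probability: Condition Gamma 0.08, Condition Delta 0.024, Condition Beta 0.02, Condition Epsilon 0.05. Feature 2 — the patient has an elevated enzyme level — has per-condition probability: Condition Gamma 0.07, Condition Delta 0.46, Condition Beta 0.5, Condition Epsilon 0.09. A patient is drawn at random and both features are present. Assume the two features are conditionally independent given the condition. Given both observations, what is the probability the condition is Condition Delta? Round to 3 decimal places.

0.301

Prior × likelihood for each hypothesis:
  Condition Gamma: 0.22 × 0.08 × 0.07 = 0.001232
  Condition Delta: 0.24 × 0.024 × 0.46 = 0.0026496
  Condition Beta: 0.455 × 0.02 × 0.5 = 0.00455
  Condition Epsilon: 0.085 × 0.05 × 0.09 = 0.0003825
Total = 0.0088141.
P(Condition Delta | evidence) = 0.0026496 / 0.0088141 ≈ 0.301.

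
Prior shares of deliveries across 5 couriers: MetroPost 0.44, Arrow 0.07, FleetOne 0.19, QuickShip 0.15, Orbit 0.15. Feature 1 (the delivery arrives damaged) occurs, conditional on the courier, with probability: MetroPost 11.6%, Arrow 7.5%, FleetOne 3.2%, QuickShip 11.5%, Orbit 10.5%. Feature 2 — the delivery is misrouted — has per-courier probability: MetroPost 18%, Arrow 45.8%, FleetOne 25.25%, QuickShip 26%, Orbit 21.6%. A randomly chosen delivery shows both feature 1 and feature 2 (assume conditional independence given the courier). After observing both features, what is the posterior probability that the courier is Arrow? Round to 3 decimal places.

0.114

Unnormalized posteriors (prior × likelihood):
  MetroPost: 0.44 × 0.116 × 0.18 = 0.0091872
  Arrow: 0.07 × 0.075 × 0.458 = 0.0024045
  FleetOne: 0.19 × 0.032 × 0.2525 = 0.0015352
  QuickShip: 0.15 × 0.115 × 0.26 = 0.004485
  Orbit: 0.15 × 0.105 × 0.216 = 0.003402
Normalizing constant = 0.0210139.
P(Arrow | evidence) = 0.0024045 / 0.0210139 ≈ 0.114.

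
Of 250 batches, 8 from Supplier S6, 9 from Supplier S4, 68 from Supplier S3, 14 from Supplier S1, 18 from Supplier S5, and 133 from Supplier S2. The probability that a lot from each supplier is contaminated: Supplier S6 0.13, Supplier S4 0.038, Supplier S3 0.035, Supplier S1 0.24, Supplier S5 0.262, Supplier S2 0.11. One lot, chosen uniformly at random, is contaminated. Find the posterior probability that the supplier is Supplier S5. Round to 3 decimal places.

0.178

By Bayes' rule, posterior ∝ prior × likelihood:
  Supplier S6: 0.032 × 0.13 = 0.00416
  Supplier S4: 0.036 × 0.038 = 0.001368
  Supplier S3: 0.272 × 0.035 = 0.00952
  Supplier S1: 0.056 × 0.24 = 0.01344
  Supplier S5: 0.072 × 0.262 = 0.018864
  Supplier S2: 0.532 × 0.11 = 0.05852
Normalizing constant = 0.105872.
P(Supplier S5 | evidence) = 0.018864 / 0.105872 ≈ 0.178.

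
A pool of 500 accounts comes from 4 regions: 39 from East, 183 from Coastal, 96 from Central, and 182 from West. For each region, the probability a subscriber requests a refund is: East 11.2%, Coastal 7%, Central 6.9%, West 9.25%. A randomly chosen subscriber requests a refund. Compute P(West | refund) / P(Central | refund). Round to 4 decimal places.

Unnormalized posteriors (prior × likelihood):
  East: 0.078 × 0.112 = 0.008736
  Coastal: 0.366 × 0.07 = 0.02562
  Central: 0.192 × 0.069 = 0.013248
  West: 0.364 × 0.0925 = 0.03367
Normalizing constant = 0.081274.
The ratio is 0.03367 / 0.013248 (the normalizer cancels) = 2.5415.

2.5415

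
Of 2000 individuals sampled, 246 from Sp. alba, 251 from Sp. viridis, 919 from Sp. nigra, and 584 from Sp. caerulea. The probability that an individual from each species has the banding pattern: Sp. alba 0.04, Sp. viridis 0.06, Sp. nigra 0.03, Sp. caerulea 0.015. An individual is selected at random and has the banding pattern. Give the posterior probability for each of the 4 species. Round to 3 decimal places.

Unnormalized posteriors (prior × likelihood):
  Sp. alba: 0.123 × 0.04 = 0.00492
  Sp. viridis: 0.1255 × 0.06 = 0.00753
  Sp. nigra: 0.4595 × 0.03 = 0.013785
  Sp. caerulea: 0.292 × 0.015 = 0.00438
Sum = 0.030615.
P(Sp. alba | banded) = 0.00492/0.030615 ≈ 0.161
P(Sp. viridis | banded) = 0.00753/0.030615 ≈ 0.246
P(Sp. nigra | banded) = 0.013785/0.030615 ≈ 0.450
P(Sp. caerulea | banded) = 0.00438/0.030615 ≈ 0.143

Sp. alba 0.161, Sp. viridis 0.246, Sp. nigra 0.450, Sp. caerulea 0.143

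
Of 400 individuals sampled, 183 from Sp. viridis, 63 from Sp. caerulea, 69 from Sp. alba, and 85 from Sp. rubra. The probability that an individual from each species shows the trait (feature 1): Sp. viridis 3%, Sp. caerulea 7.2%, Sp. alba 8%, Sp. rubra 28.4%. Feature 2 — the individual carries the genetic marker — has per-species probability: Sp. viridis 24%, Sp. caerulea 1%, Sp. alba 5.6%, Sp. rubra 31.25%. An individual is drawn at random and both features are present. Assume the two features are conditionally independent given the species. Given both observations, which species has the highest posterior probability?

Sp. rubra

Unnormalized posteriors (prior × likelihood):
  Sp. viridis: 0.4575 × 0.03 × 0.24 = 0.003294
  Sp. caerulea: 0.1575 × 0.072 × 0.01 = 0.0001134
  Sp. alba: 0.1725 × 0.08 × 0.056 = 0.0007728
  Sp. rubra: 0.2125 × 0.284 × 0.3125 = 0.018859375
Normalizing constant = 0.023039575.
Largest term belongs to Sp. rubra, so Sp. rubra is most probable.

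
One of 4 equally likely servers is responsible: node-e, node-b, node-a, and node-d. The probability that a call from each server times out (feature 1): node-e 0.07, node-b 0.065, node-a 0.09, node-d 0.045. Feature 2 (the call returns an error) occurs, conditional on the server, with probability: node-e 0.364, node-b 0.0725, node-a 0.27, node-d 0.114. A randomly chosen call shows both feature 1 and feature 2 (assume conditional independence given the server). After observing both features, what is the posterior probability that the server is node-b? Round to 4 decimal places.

Since the prior is uniform, the posterior is proportional to the likelihood:
  node-e: 0.07 × 0.364 = 0.02548
  node-b: 0.065 × 0.0725 = 0.0047125
  node-a: 0.09 × 0.27 = 0.0243
  node-d: 0.045 × 0.114 = 0.00513
Normalizing constant = 0.0596225.
P(node-b | evidence) = 0.0047125 / 0.0596225 ≈ 0.0790.

0.0790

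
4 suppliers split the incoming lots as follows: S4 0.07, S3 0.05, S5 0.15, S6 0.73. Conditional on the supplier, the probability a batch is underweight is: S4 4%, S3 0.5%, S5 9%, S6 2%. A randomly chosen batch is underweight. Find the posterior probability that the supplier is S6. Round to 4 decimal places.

0.4687

Compute prior × likelihood for every hypothesis:
  S4: 0.07 × 0.04 = 0.0028
  S3: 0.05 × 0.005 = 0.00025
  S5: 0.15 × 0.09 = 0.0135
  S6: 0.73 × 0.02 = 0.0146
Sum = 0.03115.
P(S6 | evidence) = 0.0146 / 0.03115 ≈ 0.4687.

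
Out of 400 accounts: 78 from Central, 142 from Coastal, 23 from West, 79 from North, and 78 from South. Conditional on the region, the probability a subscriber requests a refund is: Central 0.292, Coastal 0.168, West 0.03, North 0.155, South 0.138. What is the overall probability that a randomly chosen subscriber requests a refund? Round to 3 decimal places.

0.176

Compute prior × likelihood for every hypothesis:
  Central: 0.195 × 0.292 = 0.05694
  Coastal: 0.355 × 0.168 = 0.05964
  West: 0.0575 × 0.03 = 0.001725
  North: 0.1975 × 0.155 = 0.0306125
  South: 0.195 × 0.138 = 0.02691
P(refund) = 0.05694 + 0.05964 + 0.001725 + 0.0306125 + 0.02691 = 0.1758275 → 0.176.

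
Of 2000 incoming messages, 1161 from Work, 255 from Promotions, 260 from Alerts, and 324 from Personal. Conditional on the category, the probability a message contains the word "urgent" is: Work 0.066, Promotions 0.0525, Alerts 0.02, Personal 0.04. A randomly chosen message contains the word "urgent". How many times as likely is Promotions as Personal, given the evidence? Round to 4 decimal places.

Unnormalized posteriors (prior × likelihood):
  Work: 0.5805 × 0.066 = 0.038313
  Promotions: 0.1275 × 0.0525 = 0.00669375
  Alerts: 0.13 × 0.02 = 0.0026
  Personal: 0.162 × 0.04 = 0.00648
Normalizing constant = 0.05408675.
The ratio is 0.00669375 / 0.00648 (the normalizer cancels) = 1.0330.

1.0330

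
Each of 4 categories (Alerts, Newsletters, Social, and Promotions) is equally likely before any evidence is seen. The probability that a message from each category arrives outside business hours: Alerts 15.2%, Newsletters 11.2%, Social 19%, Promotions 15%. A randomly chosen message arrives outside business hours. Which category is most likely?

Social

Since the prior is uniform, the posterior is proportional to the likelihood:
  Alerts: 0.152
  Newsletters: 0.112
  Social: 0.19
  Promotions: 0.15
Normalizing constant = 0.604.
Largest term belongs to Social, so Social is most probable.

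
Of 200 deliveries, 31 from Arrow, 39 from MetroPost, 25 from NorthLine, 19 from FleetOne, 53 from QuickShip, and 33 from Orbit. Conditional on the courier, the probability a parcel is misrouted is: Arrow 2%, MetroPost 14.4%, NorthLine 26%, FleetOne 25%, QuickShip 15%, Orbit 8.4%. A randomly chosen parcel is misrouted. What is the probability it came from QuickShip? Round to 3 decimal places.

0.282

Prior × likelihood for each hypothesis:
  Arrow: 0.155 × 0.02 = 0.0031
  MetroPost: 0.195 × 0.144 = 0.02808
  NorthLine: 0.125 × 0.26 = 0.0325
  FleetOne: 0.095 × 0.25 = 0.02375
  QuickShip: 0.265 × 0.15 = 0.03975
  Orbit: 0.165 × 0.084 = 0.01386
Sum = 0.14104.
P(QuickShip | evidence) = 0.03975 / 0.14104 ≈ 0.282.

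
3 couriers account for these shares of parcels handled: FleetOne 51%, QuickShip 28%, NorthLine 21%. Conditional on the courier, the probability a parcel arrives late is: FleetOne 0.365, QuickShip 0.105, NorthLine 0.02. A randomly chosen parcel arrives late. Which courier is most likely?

Compute prior × likelihood for every hypothesis:
  FleetOne: 0.51 × 0.365 = 0.18615
  QuickShip: 0.28 × 0.105 = 0.0294
  NorthLine: 0.21 × 0.02 = 0.0042
Total = 0.21975.
Largest term belongs to FleetOne, so FleetOne is most probable.

FleetOne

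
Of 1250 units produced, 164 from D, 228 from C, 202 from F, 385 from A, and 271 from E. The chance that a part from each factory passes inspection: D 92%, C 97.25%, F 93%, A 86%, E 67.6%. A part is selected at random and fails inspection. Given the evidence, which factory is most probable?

E

Taking complements, P(nonconforming | each) = D 0.08, C 0.0275, F 0.07, A 0.14, E 0.324.
By Bayes' rule, posterior ∝ prior × likelihood:
  D: 0.1312 × 0.08 = 0.010496
  C: 0.1824 × 0.0275 = 0.005016
  F: 0.1616 × 0.07 = 0.011312
  A: 0.308 × 0.14 = 0.04312
  E: 0.2168 × 0.324 = 0.0702432
Normalizing constant = 0.1401872.
Largest term belongs to E, so E is most probable.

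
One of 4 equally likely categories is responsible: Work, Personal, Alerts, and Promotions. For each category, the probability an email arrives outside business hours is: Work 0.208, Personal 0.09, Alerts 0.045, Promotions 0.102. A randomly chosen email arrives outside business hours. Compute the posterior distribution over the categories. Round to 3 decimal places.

Work 0.467, Personal 0.202, Alerts 0.101, Promotions 0.229

Since the prior is uniform, the posterior is proportional to the likelihood:
  Work: 0.208
  Personal: 0.09
  Alerts: 0.045
  Promotions: 0.102
Total = 0.445.
P(Work | off-hours) = 0.208/0.445 ≈ 0.467
P(Personal | off-hours) = 0.09/0.445 ≈ 0.202
P(Alerts | off-hours) = 0.045/0.445 ≈ 0.101
P(Promotions | off-hours) = 0.102/0.445 ≈ 0.229
(Check: 0.467+0.202+0.101+0.229 = 0.999.)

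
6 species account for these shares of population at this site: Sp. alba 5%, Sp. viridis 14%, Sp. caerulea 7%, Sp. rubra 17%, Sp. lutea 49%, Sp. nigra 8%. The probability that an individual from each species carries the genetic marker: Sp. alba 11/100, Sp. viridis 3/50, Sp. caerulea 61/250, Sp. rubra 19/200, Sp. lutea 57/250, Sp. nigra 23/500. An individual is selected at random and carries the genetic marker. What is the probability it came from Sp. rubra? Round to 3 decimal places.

Compute prior × likelihood for every hypothesis:
  Sp. alba: 0.05 × 0.11 = 0.0055
  Sp. viridis: 0.14 × 0.06 = 0.0084
  Sp. caerulea: 0.07 × 0.244 = 0.01708
  Sp. rubra: 0.17 × 0.095 = 0.01615
  Sp. lutea: 0.49 × 0.228 = 0.11172
  Sp. nigra: 0.08 × 0.046 = 0.00368
Sum = 0.16253.
P(Sp. rubra | evidence) = 0.01615 / 0.16253 ≈ 0.099.

0.099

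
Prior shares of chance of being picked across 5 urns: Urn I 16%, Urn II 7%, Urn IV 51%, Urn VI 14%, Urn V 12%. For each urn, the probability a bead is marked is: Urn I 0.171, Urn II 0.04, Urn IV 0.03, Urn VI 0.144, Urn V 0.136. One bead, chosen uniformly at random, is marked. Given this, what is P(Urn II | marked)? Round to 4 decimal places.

0.0342

Compute prior × likelihood for every hypothesis:
  Urn I: 0.16 × 0.171 = 0.02736
  Urn II: 0.07 × 0.04 = 0.0028
  Urn IV: 0.51 × 0.03 = 0.0153
  Urn VI: 0.14 × 0.144 = 0.02016
  Urn V: 0.12 × 0.136 = 0.01632
Normalizing constant = 0.08194.
P(Urn II | evidence) = 0.0028 / 0.08194 ≈ 0.0342.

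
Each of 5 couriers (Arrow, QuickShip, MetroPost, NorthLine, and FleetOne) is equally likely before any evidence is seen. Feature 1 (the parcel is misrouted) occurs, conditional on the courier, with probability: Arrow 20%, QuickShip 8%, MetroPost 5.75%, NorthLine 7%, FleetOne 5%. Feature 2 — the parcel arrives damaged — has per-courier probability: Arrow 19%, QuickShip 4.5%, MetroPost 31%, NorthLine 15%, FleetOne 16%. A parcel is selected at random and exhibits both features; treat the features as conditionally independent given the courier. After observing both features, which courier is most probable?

Arrow

Since the prior is uniform, the posterior is proportional to the likelihood:
  Arrow: 0.2 × 0.19 = 0.038
  QuickShip: 0.08 × 0.045 = 0.0036
  MetroPost: 0.0575 × 0.31 = 0.017825
  NorthLine: 0.07 × 0.15 = 0.0105
  FleetOne: 0.05 × 0.16 = 0.008
Normalizing constant = 0.077925.
Largest term belongs to Arrow, so Arrow is most probable.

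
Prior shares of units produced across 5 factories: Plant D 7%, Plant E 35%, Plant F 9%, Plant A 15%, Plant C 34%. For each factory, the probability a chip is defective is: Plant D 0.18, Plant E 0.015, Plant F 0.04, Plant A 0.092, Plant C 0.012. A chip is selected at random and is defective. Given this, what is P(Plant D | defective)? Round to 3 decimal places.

Compute prior × likelihood for every hypothesis:
  Plant D: 0.07 × 0.18 = 0.0126
  Plant E: 0.35 × 0.015 = 0.00525
  Plant F: 0.09 × 0.04 = 0.0036
  Plant A: 0.15 × 0.092 = 0.0138
  Plant C: 0.34 × 0.012 = 0.00408
Total = 0.03933.
P(Plant D | evidence) = 0.0126 / 0.03933 ≈ 0.320.

0.320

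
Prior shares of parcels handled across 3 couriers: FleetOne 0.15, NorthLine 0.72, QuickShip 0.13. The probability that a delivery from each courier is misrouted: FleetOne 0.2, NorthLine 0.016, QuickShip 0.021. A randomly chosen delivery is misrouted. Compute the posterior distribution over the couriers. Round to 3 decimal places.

Unnormalized posteriors (prior × likelihood):
  FleetOne: 0.15 × 0.2 = 0.03
  NorthLine: 0.72 × 0.016 = 0.01152
  QuickShip: 0.13 × 0.021 = 0.00273
Total = 0.04425.
P(FleetOne | misrouted) = 0.03/0.04425 ≈ 0.678
P(NorthLine | misrouted) = 0.01152/0.04425 ≈ 0.260
P(QuickShip | misrouted) = 0.00273/0.04425 ≈ 0.062
(Check: 0.678+0.260+0.062 = 1.000.)

FleetOne 0.678, NorthLine 0.260, QuickShip 0.062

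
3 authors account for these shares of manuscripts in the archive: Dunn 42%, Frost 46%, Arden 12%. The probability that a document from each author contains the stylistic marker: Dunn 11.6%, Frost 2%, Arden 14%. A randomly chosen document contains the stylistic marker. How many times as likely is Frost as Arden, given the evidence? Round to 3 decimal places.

0.548

Unnormalized posteriors (prior × likelihood):
  Dunn: 0.42 × 0.116 = 0.04872
  Frost: 0.46 × 0.02 = 0.0092
  Arden: 0.12 × 0.14 = 0.0168
Normalizing constant = 0.07472.
The ratio is 0.0092 / 0.0168 (the normalizer cancels) = 0.548.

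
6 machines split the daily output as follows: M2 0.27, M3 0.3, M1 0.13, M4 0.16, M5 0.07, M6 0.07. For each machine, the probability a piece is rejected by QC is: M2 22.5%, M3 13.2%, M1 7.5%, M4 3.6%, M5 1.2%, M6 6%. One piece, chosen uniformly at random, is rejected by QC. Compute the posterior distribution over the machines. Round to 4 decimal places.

Prior × likelihood for each hypothesis:
  M2: 0.27 × 0.225 = 0.06075
  M3: 0.3 × 0.132 = 0.0396
  M1: 0.13 × 0.075 = 0.00975
  M4: 0.16 × 0.036 = 0.00576
  M5: 0.07 × 0.012 = 0.00084
  M6: 0.07 × 0.06 = 0.0042
Normalizing constant = 0.1209.
P(M2 | rejected) = 0.06075/0.1209 ≈ 0.5025
P(M3 | rejected) = 0.0396/0.1209 ≈ 0.3275
P(M1 | rejected) = 0.00975/0.1209 ≈ 0.0806
P(M4 | rejected) = 0.00576/0.1209 ≈ 0.0476
P(M5 | rejected) = 0.00084/0.1209 ≈ 0.0069
P(M6 | rejected) = 0.0042/0.1209 ≈ 0.0347
(Check: 0.5025+0.3275+0.0806+0.0476+0.0069+0.0347 = 0.9998.)

M2 0.5025, M3 0.3275, M1 0.0806, M4 0.0476, M5 0.0069, M6 0.0347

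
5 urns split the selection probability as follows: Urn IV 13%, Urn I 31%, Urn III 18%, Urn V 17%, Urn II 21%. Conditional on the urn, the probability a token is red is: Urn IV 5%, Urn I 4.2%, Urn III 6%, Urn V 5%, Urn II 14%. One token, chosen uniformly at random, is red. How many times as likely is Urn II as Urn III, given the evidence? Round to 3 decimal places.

2.722

Unnormalized posteriors (prior × likelihood):
  Urn IV: 0.13 × 0.05 = 0.0065
  Urn I: 0.31 × 0.042 = 0.01302
  Urn III: 0.18 × 0.06 = 0.0108
  Urn V: 0.17 × 0.05 = 0.0085
  Urn II: 0.21 × 0.14 = 0.0294
Total = 0.06822.
The ratio is 0.0294 / 0.0108 (the normalizer cancels) = 2.722.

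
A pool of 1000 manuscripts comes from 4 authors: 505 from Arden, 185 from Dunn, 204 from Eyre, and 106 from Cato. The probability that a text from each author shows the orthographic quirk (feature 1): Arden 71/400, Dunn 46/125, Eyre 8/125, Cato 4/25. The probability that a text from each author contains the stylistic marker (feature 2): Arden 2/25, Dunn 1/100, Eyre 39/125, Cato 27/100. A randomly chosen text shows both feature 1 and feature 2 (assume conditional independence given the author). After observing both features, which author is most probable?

Compute prior × likelihood for every hypothesis:
  Arden: 0.505 × 0.1775 × 0.08 = 0.007171
  Dunn: 0.185 × 0.368 × 0.01 = 0.0006808
  Eyre: 0.204 × 0.064 × 0.312 = 0.004073472
  Cato: 0.106 × 0.16 × 0.27 = 0.0045792
Total = 0.016504472.
Largest term belongs to Arden, so Arden is most probable.

Arden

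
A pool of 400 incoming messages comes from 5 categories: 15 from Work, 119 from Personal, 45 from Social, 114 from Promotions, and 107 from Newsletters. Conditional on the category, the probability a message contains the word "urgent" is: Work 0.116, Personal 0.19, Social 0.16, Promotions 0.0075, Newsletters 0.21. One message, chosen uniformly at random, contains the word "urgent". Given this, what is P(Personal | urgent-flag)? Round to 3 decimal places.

Compute prior × likelihood for every hypothesis:
  Work: 0.0375 × 0.116 = 0.00435
  Personal: 0.2975 × 0.19 = 0.056525
  Social: 0.1125 × 0.16 = 0.018
  Promotions: 0.285 × 0.0075 = 0.0021375
  Newsletters: 0.2675 × 0.21 = 0.056175
Normalizing constant = 0.1371875.
P(Personal | evidence) = 0.056525 / 0.1371875 ≈ 0.412.

0.412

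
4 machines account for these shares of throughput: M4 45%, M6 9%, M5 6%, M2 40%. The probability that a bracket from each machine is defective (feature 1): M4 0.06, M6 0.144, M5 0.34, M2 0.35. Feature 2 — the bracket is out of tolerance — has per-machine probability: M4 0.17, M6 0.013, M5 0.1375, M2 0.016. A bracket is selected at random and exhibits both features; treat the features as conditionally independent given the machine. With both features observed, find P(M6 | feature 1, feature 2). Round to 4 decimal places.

0.0172

Compute prior × likelihood for every hypothesis:
  M4: 0.45 × 0.06 × 0.17 = 0.00459
  M6: 0.09 × 0.144 × 0.013 = 0.00016848
  M5: 0.06 × 0.34 × 0.1375 = 0.002805
  M2: 0.4 × 0.35 × 0.016 = 0.00224
Normalizing constant = 0.00980348.
P(M6 | evidence) = 0.00016848 / 0.00980348 ≈ 0.0172.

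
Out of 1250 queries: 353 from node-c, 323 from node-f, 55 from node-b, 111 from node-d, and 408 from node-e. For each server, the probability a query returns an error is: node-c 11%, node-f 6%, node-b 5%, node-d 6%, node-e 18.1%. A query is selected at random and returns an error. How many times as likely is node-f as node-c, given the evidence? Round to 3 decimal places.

By Bayes' rule, posterior ∝ prior × likelihood:
  node-c: 0.2824 × 0.11 = 0.031064
  node-f: 0.2584 × 0.06 = 0.015504
  node-b: 0.044 × 0.05 = 0.0022
  node-d: 0.0888 × 0.06 = 0.005328
  node-e: 0.3264 × 0.181 = 0.0590784
Total = 0.1131744.
The ratio is 0.015504 / 0.031064 (the normalizer cancels) = 0.499.

0.499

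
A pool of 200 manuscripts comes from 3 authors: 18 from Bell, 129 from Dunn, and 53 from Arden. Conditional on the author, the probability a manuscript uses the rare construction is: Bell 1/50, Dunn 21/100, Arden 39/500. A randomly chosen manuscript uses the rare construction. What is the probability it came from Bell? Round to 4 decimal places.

0.0114

Unnormalized posteriors (prior × likelihood):
  Bell: 0.09 × 0.02 = 0.0018
  Dunn: 0.645 × 0.21 = 0.13545
  Arden: 0.265 × 0.078 = 0.02067
Total = 0.15792.
P(Bell | evidence) = 0.0018 / 0.15792 ≈ 0.0114.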